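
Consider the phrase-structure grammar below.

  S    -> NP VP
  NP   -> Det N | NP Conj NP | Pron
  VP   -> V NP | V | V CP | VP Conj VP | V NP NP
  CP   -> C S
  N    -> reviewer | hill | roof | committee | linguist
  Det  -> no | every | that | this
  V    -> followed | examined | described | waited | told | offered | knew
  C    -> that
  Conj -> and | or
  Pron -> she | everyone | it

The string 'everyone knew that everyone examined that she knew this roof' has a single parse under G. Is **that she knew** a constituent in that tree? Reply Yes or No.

No

[S [NP [Pron everyone]] [VP [V knew] [CP [C that] [S [NP [Pron everyone]] [VP [V examined] [CP [C that] [S [NP [Pron she]] [VP [V knew] [NP [Det this] [N roof]]]]]]]]]]
The smallest constituent containing 'that she knew' is the CP spanning 'that she knew this roof'; no single node in the tree dominates exactly the given words.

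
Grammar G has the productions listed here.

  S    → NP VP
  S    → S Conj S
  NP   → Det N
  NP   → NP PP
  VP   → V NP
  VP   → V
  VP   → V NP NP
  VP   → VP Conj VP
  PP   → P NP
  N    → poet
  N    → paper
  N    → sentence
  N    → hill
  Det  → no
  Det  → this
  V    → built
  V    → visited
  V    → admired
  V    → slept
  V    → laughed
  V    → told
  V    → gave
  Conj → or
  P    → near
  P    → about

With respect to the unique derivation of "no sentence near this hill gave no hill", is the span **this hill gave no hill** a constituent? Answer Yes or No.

No

[S [NP [NP [Det no] [N sentence]] [PP [P near] [NP [Det this] [N hill]]]] [VP [V gave] [NP [Det no] [N hill]]]]
The smallest constituent containing 'this hill gave no hill' is the S spanning 'no sentence near this hill gave no hill'; no single node in the tree dominates exactly the given words.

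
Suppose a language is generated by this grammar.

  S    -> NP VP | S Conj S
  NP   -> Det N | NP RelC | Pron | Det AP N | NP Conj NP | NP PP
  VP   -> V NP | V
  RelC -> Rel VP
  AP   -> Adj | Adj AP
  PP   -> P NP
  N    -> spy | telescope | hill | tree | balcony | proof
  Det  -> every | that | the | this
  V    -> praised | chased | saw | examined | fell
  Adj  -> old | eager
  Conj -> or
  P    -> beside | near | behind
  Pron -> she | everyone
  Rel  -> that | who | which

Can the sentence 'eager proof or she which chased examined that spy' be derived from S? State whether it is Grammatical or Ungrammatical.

Ungrammatical

For S → NP VP, no prefix of the string parses as an NP. The alternative S rule S → S Conj S likewise has no satisfying split.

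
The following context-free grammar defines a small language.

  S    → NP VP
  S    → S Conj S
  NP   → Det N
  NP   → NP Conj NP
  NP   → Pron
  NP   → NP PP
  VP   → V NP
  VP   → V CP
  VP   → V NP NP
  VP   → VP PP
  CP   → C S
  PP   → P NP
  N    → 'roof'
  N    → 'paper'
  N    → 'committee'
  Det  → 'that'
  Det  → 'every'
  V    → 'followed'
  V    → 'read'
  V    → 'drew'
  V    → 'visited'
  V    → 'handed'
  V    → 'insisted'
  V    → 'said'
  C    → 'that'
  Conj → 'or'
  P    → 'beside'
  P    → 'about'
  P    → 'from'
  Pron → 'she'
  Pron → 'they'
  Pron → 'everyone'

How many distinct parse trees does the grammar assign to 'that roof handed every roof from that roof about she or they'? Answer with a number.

Two of the 9 distinct bracketings:
[S [NP [Det that] [N roof]] [VP [V handed] [NP [NP [NP [Det every] [N roof]] [PP [P from] [NP [NP [Det that] [N roof]] [PP [P about] [NP [Pron she]]]]]] [Conj or] [NP [Pron they]]]]]
[S [NP [Det that] [N roof]] [VP [V handed] [NP [NP [NP [NP [Det every] [N roof]] [PP [P from] [NP [Det that] [N roof]]]] [PP [P about] [NP [Pron she]]]] [Conj or] [NP [Pron they]]]]]
The trees differ in how a recursive rule is bracketed over the same span.

9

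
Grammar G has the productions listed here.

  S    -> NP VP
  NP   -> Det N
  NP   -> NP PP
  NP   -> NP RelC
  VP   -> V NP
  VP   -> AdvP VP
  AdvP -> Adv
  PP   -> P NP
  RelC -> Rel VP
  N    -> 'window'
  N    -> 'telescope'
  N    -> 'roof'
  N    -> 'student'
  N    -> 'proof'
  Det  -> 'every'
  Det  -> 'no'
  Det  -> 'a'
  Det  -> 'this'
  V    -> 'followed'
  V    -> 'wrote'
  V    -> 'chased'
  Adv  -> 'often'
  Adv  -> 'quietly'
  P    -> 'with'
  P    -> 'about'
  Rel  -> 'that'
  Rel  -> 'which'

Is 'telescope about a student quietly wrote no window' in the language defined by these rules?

For S → NP VP, no prefix of the string parses as an NP.

Ungrammatical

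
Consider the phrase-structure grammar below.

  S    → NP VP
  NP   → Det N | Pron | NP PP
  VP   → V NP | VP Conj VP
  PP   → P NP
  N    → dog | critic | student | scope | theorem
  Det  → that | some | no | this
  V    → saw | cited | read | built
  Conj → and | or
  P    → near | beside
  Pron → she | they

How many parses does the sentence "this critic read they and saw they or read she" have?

The two bracketings:
[S [NP [Det this] [N critic]] [VP [VP [V read] [NP [Pron they]]] [Conj and] [VP [VP [V saw] [NP [Pron they]]] [Conj or] [VP [V read] [NP [Pron she]]]]]]
[S [NP [Det this] [N critic]] [VP [VP [VP [V read] [NP [Pron they]]] [Conj and] [VP [V saw] [NP [Pron they]]]] [Conj or] [VP [V read] [NP [Pron she]]]]]
The trees differ in how a recursive rule is bracketed over the same span.

2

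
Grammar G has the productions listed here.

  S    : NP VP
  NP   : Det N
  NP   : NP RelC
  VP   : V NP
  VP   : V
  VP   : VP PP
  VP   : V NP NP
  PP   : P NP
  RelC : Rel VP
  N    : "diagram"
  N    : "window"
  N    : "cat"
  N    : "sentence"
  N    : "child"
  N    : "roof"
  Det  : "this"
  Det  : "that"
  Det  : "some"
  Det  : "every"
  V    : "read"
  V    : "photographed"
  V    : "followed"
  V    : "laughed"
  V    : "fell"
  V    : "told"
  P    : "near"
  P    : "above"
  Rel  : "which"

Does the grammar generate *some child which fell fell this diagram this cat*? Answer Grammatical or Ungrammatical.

Grammatical

S
  NP
    NP
      Det: some
      N: child
    RelC
      Rel: which
      VP
        V: fell
  VP
    V: fell
    NP
      Det: this
      N: diagram
    NP
      Det: this
      N: cat
Each bracket corresponds to one application of a listed rule, so the string is derivable from S.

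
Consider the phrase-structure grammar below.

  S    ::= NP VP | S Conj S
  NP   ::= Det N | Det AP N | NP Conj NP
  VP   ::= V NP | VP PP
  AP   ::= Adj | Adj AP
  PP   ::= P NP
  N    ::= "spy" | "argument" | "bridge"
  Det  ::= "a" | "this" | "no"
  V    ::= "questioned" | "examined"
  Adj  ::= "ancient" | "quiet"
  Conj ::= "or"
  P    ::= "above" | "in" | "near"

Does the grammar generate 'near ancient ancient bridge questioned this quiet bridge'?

Ungrammatical

A P word can never sit immediately before an Adj word in any string this grammar generates, so the substring 'near ancient' rules out a derivation.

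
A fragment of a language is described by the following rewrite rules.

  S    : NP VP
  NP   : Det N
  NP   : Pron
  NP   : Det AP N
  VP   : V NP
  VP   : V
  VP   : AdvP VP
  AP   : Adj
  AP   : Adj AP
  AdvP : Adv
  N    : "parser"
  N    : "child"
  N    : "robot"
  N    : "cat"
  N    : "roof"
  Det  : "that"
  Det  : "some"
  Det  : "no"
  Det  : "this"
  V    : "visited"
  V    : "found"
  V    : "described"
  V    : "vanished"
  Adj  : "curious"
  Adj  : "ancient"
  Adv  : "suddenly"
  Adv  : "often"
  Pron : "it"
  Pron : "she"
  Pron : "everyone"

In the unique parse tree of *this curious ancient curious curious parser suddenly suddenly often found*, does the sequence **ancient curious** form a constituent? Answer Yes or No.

No

[S [NP [Det this] [AP [Adj curious] [AP [Adj ancient] [AP [Adj curious] [AP [Adj curious]]]]] [N parser]] [VP [AdvP [Adv suddenly]] [VP [AdvP [Adv suddenly]] [VP [AdvP [Adv often]] [VP [V found]]]]]]
The smallest constituent containing 'ancient curious' is the AP spanning 'ancient curious curious'; no single node in the tree dominates exactly the given words.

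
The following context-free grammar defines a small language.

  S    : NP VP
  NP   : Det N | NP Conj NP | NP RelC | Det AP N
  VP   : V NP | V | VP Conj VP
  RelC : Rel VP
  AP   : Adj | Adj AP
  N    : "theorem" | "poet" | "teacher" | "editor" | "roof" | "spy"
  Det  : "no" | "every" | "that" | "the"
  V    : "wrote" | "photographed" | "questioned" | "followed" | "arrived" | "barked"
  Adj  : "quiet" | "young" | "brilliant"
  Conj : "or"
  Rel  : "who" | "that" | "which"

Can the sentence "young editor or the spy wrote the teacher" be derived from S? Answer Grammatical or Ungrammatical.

Ungrammatical

For S → NP VP, no prefix of the string parses as an NP.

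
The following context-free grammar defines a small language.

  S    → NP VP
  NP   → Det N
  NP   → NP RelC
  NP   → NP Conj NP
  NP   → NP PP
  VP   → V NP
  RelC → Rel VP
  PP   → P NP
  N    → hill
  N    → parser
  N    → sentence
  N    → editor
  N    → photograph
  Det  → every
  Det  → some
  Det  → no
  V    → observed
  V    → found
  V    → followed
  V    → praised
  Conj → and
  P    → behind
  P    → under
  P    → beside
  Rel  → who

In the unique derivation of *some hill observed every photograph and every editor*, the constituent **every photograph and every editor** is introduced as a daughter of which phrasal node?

VP

S
  NP
    Det: some
    N: hill
  VP
    V: observed
    NP
      NP
        Det: every
        N: photograph
      Conj: and
      NP
        Det: every
        N: editor
The span 'every photograph and every editor' is the NP node built by NP → NP Conj NP.
Its mother is the VP built by VP → V NP.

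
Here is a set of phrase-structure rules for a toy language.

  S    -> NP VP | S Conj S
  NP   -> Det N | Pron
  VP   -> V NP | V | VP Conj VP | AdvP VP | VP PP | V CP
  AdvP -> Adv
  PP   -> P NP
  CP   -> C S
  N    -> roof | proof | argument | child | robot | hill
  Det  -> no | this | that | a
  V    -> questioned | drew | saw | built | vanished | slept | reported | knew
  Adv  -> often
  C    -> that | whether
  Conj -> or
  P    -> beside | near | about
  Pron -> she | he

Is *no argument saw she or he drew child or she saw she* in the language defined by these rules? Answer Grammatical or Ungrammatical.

Ungrammatical

A V word can never sit immediately before an N word in any string this grammar generates, so the substring 'drew child' rules out a derivation.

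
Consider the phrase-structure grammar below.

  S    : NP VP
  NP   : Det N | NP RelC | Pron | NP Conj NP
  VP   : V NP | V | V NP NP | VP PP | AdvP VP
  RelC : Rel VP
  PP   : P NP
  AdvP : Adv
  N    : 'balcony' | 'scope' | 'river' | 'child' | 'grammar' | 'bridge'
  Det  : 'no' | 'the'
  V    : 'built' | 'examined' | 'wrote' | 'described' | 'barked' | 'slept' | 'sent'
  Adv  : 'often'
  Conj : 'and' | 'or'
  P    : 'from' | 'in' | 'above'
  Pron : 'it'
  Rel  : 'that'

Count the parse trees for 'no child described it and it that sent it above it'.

6

Two of the 6 distinct bracketings:
[S [NP [Det no] [N child]] [VP [V described] [NP [NP [NP [Pron it]] [Conj and] [NP [Pron it]]] [RelC [Rel that] [VP [VP [V sent] [NP [Pron it]]] [PP [P above] [NP [Pron it]]]]]]]]
[S [NP [Det no] [N child]] [VP [V described] [NP [NP [Pron it]] [Conj and] [NP [NP [Pron it]] [RelC [Rel that] [VP [VP [V sent] [NP [Pron it]]] [PP [P above] [NP [Pron it]]]]]]]]]
The trees differ in how a recursive rule is bracketed over the same span.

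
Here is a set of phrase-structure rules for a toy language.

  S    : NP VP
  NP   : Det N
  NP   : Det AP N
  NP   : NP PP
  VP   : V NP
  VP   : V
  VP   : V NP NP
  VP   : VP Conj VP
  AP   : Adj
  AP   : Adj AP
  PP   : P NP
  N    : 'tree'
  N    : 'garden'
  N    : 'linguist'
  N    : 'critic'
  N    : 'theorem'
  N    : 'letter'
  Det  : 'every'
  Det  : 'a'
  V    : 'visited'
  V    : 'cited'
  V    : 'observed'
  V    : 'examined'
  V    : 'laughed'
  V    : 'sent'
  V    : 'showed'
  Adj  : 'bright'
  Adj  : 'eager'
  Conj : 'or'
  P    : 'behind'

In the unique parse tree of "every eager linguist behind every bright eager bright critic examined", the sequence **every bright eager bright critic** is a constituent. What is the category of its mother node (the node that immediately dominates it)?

S
  NP
    NP
      Det: every
      AP
        Adj: eager
      N: linguist
    PP
      P: behind
      NP
        Det: every
        AP
          Adj: bright
          AP
            Adj: eager
            AP
              Adj: bright
        N: critic
  VP
    V: examined
The span 'every bright eager bright critic' is the NP node built by NP → Det AP N.
Its mother is the PP built by PP → P NP.

PP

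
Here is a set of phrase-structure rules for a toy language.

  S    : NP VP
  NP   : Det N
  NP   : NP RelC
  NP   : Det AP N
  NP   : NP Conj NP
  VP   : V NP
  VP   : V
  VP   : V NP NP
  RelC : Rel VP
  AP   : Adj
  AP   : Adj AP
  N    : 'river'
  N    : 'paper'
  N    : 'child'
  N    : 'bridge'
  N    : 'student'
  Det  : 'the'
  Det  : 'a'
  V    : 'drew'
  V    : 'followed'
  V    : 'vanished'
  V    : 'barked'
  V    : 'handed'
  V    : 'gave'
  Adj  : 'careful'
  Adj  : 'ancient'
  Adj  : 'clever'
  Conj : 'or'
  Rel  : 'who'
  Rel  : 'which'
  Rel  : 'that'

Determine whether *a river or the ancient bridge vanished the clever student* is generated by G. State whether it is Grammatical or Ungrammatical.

[S [NP [NP [Det a] [N river]] [Conj or] [NP [Det the] [AP [Adj ancient]] [N bridge]]] [VP [V vanished] [NP [Det the] [AP [Adj clever]] [N student]]]]
Each bracket corresponds to one application of a listed rule, so the string is derivable from S.

Grammatical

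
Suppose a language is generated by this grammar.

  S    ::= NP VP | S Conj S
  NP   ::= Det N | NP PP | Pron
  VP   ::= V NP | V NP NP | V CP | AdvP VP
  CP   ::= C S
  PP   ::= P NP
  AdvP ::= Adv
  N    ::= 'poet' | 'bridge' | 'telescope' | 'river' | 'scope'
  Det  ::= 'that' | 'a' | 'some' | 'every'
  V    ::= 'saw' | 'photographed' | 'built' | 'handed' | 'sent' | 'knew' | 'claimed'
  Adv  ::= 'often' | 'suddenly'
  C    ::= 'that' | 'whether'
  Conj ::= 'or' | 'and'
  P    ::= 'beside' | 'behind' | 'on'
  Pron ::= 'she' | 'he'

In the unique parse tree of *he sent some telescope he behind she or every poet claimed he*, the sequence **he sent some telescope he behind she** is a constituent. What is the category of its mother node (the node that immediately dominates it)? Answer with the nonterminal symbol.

S
  S
    NP
      Pron: he
    VP
      V: sent
      NP
        Det: some
        N: telescope
      NP
        NP
          Pron: he
        PP
          P: behind
          NP
            Pron: she
  Conj: or
  S
    NP
      Det: every
      N: poet
    VP
      V: claimed
      NP
        Pron: he
The span 'he sent some telescope he behind she' is the S node built by S → NP VP.
Its mother is the S built by S → S Conj S.

S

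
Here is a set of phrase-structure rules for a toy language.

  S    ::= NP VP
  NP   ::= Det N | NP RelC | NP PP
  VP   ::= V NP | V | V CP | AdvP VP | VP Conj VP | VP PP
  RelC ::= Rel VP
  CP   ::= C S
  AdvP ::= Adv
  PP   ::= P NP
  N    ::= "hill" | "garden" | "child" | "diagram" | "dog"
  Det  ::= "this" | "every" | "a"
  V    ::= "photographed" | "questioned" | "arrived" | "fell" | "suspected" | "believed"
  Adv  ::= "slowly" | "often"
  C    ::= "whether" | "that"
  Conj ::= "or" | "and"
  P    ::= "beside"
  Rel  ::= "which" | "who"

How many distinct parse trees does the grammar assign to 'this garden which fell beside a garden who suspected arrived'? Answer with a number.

Two of the 4 distinct bracketings:
[S [NP [NP [Det this] [N garden]] [RelC [Rel which] [VP [VP [V fell]] [PP [P beside] [NP [NP [Det a] [N garden]] [RelC [Rel who] [VP [V suspected]]]]]]]] [VP [V arrived]]]
[S [NP [NP [NP [Det this] [N garden]] [RelC [Rel which] [VP [VP [V fell]] [PP [P beside] [NP [Det a] [N garden]]]]]] [RelC [Rel who] [VP [V suspected]]]] [VP [V arrived]]]
The trees differ in how a recursive rule is bracketed over the same span.

4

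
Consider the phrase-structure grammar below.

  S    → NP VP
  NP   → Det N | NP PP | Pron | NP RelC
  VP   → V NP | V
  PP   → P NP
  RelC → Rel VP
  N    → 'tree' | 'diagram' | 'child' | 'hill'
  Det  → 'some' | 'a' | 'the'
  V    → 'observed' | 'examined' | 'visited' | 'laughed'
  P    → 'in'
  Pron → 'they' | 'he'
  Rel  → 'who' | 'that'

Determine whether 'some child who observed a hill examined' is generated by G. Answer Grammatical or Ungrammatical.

Grammatical

[S [NP [NP [Det some] [N child]] [RelC [Rel who] [VP [V observed] [NP [Det a] [N hill]]]]] [VP [V examined]]]
Every word is introduced by a lexical rule and the phrasal rules combine the resulting categories into a single S.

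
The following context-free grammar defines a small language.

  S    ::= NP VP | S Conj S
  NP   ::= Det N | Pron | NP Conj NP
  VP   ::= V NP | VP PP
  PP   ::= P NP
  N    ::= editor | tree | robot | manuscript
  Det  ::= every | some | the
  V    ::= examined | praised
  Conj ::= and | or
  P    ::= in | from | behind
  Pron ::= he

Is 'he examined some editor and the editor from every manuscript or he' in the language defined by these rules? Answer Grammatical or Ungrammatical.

S
  NP
    Pron: he
  VP
    VP
      V: examined
      NP
        NP
          Det: some
          N: editor
        Conj: and
        NP
          Det: the
          N: editor
    PP
      P: from
      NP
        NP
          Det: every
          N: manuscript
        Conj: or
        NP
          Pron: he
Every word is introduced by a lexical rule and the phrasal rules combine the resulting categories into a single S.

Grammatical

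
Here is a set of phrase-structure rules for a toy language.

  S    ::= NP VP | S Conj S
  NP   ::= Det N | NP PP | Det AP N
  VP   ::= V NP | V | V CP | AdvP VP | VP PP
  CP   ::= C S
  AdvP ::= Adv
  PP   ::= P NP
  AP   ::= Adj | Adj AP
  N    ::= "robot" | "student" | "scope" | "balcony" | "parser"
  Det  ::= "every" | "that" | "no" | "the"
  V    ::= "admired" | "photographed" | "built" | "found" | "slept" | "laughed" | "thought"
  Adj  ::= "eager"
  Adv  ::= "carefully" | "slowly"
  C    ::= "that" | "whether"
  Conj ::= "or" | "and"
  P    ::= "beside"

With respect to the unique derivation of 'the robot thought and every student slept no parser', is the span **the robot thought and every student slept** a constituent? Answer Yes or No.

[S [S [NP [Det the] [N robot]] [VP [V thought]]] [Conj and] [S [NP [Det every] [N student]] [VP [V slept] [NP [Det no] [N parser]]]]]
The smallest constituent containing 'the robot thought and every student slept' is the S spanning 'the robot thought and every student slept no parser'; no single node in the tree dominates exactly the given words.

No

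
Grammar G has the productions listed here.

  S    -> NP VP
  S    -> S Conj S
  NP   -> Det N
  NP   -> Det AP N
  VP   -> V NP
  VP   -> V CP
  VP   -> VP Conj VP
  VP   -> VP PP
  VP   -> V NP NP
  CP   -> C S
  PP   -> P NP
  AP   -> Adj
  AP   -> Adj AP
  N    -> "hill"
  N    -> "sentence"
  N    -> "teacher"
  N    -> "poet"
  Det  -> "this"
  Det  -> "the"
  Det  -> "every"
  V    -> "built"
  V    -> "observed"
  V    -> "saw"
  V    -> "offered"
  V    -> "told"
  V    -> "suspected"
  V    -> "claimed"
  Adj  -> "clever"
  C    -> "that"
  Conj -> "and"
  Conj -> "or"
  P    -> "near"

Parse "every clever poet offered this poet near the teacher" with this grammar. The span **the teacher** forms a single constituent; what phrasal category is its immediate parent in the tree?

PP

[S [NP [Det every] [AP [Adj clever]] [N poet]] [VP [VP [V offered] [NP [Det this] [N poet]]] [PP [P near] [NP [Det the] [N teacher]]]]]
The span 'the teacher' is the NP node built by NP → Det N.
Its mother is the PP built by PP → P NP.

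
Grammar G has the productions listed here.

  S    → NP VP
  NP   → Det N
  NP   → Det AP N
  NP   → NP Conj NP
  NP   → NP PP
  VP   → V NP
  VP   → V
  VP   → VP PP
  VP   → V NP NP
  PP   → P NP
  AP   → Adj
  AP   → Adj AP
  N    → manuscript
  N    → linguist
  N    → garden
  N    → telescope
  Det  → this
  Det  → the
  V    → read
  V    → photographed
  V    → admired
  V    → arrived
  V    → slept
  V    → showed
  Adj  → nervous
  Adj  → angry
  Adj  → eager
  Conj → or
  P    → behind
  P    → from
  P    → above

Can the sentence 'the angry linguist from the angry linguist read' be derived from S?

[S [NP [NP [Det the] [AP [Adj angry]] [N linguist]] [PP [P from] [NP [Det the] [AP [Adj angry]] [N linguist]]]] [VP [V read]]]
The bracketing above is licensed at every node by one of the given productions, with S at the root.

Grammatical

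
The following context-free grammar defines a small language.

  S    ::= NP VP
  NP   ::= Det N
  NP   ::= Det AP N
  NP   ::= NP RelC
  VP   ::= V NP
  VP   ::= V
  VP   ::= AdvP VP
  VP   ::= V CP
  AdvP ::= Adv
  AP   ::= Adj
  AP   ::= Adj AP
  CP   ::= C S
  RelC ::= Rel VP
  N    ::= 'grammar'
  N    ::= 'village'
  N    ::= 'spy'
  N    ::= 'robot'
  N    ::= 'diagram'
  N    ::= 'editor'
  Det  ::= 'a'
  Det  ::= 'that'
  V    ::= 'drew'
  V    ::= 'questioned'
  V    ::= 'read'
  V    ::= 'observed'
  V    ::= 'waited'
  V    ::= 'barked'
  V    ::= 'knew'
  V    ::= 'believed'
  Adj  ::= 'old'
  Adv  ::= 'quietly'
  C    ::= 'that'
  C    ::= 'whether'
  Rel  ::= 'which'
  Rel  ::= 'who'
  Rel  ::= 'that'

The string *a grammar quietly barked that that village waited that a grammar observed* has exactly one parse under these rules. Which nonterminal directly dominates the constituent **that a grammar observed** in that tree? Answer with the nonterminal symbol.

S
  NP
    Det: a
    N: grammar
  VP
    AdvP
      Adv: quietly
    VP
      V: barked
      CP
        C: that
        S
          NP
            Det: that
            N: village
          VP
            V: waited
            CP
              C: that
              S
                NP
                  Det: a
                  N: grammar
                VP
                  V: observed
The span 'that a grammar observed' is the CP node built by CP → C S.
Its mother is the VP built by VP → V CP.

VP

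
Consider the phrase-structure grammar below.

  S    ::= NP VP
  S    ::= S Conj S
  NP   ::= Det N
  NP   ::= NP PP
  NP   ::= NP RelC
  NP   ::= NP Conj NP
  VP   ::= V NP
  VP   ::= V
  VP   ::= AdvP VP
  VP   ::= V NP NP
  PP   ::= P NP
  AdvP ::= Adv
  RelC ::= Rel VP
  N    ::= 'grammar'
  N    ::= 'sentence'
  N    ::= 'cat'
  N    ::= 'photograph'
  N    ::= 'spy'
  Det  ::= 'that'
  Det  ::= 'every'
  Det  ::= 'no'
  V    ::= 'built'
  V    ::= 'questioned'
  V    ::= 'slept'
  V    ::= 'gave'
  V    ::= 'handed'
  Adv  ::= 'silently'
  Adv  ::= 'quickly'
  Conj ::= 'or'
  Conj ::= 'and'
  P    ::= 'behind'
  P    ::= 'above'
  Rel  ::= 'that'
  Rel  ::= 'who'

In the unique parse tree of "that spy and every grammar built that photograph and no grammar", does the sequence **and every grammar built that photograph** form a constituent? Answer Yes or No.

No

[S [NP [NP [Det that] [N spy]] [Conj and] [NP [Det every] [N grammar]]] [VP [V built] [NP [NP [Det that] [N photograph]] [Conj and] [NP [Det no] [N grammar]]]]]
The smallest constituent containing 'and every grammar built that photograph' is the S spanning 'that spy and every grammar built that photograph and no grammar'; no single node in the tree dominates exactly the given words.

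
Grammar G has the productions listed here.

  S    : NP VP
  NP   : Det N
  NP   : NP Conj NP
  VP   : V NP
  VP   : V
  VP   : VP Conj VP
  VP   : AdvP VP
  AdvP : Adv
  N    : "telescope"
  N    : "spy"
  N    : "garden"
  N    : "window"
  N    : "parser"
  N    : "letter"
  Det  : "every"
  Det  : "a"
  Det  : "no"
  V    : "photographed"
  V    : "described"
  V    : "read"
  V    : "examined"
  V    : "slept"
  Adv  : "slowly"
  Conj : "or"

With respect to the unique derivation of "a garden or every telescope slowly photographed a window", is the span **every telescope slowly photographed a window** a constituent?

[S [NP [NP [Det a] [N garden]] [Conj or] [NP [Det every] [N telescope]]] [VP [AdvP [Adv slowly]] [VP [V photographed] [NP [Det a] [N window]]]]]
The smallest constituent containing 'every telescope slowly photographed a window' is the S spanning 'a garden or every telescope slowly photographed a window'; no single node in the tree dominates exactly the given words.

No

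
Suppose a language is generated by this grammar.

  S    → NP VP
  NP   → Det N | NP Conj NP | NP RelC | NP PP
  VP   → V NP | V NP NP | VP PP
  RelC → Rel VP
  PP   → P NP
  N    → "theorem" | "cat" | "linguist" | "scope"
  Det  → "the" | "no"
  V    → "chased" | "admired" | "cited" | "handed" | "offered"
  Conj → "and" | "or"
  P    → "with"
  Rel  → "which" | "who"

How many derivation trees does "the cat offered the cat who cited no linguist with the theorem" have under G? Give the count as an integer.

Two of the 4 distinct bracketings:
[S [NP [Det the] [N cat]] [VP [V offered] [NP [NP [Det the] [N cat]] [RelC [Rel who] [VP [V cited] [NP [NP [Det no] [N linguist]] [PP [P with] [NP [Det the] [N theorem]]]]]]]]]
[S [NP [Det the] [N cat]] [VP [V offered] [NP [NP [Det the] [N cat]] [RelC [Rel who] [VP [VP [V cited] [NP [Det no] [N linguist]]] [PP [P with] [NP [Det the] [N theorem]]]]]]]]
The difference turns on whether NP → NP PP is used at the relevant span, versus an alternative expansion of NP.

4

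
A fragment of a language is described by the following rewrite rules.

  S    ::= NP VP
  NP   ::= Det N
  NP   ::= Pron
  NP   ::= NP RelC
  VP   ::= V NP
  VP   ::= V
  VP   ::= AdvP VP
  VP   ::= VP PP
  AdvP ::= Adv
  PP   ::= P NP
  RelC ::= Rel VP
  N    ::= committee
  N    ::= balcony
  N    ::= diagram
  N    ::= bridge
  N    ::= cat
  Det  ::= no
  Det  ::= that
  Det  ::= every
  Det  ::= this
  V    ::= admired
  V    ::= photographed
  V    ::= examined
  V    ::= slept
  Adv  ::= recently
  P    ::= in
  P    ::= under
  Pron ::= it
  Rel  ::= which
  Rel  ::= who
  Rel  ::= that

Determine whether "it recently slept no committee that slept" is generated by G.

Grammatical

[S [NP [Pron it]] [VP [AdvP [Adv recently]] [VP [V slept] [NP [NP [Det no] [N committee]] [RelC [Rel that] [VP [V slept]]]]]]]
Each bracket corresponds to one application of a listed rule, so the string is derivable from S.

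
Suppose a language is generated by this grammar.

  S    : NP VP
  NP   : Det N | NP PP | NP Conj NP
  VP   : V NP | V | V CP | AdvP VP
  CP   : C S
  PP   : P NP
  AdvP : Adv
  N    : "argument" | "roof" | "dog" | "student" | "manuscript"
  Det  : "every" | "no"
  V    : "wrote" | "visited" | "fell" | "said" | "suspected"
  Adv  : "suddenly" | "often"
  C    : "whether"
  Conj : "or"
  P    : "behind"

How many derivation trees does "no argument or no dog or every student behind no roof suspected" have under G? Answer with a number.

5

Two of the 5 distinct bracketings:
[S [NP [NP [NP [Det no] [N argument]] [Conj or] [NP [NP [Det no] [N dog]] [Conj or] [NP [Det every] [N student]]]] [PP [P behind] [NP [Det no] [N roof]]]] [VP [V suspected]]]
[S [NP [NP [NP [NP [Det no] [N argument]] [Conj or] [NP [Det no] [N dog]]] [Conj or] [NP [Det every] [N student]]] [PP [P behind] [NP [Det no] [N roof]]]] [VP [V suspected]]]
The trees differ in how a recursive rule is bracketed over the same span.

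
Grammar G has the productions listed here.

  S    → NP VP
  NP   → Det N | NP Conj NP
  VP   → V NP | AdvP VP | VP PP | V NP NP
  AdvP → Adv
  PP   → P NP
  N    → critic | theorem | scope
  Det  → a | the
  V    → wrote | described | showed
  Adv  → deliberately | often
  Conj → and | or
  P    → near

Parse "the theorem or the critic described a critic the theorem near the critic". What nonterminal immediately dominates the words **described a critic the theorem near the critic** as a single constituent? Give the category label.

S
  NP
    NP
      Det: the
      N: theorem
    Conj: or
    NP
      Det: the
      N: critic
  VP
    VP
      V: described
      NP
        Det: a
        N: critic
      NP
        Det: the
        N: theorem
    PP
      P: near
      NP
        Det: the
        N: critic
The span 'described a critic the theorem near the critic' is the VP node built by VP → VP PP.

VP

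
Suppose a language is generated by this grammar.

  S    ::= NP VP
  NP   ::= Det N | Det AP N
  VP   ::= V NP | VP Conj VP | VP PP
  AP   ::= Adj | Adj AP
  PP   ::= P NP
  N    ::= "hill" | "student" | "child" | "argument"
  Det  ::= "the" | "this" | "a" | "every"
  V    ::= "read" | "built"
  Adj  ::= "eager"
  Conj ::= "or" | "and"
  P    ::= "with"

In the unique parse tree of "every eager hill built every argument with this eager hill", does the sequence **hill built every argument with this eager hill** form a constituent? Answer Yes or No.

[S [NP [Det every] [AP [Adj eager]] [N hill]] [VP [VP [V built] [NP [Det every] [N argument]]] [PP [P with] [NP [Det this] [AP [Adj eager]] [N hill]]]]]
The smallest constituent containing 'hill built every argument with this eager hill' is the S spanning 'every eager hill built every argument with this eager hill'; no single node in the tree dominates exactly the given words.

No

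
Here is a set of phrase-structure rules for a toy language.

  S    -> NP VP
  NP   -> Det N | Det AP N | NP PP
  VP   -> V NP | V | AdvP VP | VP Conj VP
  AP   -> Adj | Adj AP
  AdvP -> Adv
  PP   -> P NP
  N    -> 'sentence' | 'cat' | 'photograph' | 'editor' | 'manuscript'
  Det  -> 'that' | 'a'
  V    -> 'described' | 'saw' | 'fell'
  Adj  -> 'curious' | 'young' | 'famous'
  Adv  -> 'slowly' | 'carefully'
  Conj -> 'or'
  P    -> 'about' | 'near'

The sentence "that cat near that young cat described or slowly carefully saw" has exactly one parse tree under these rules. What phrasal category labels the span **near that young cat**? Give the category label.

S
  NP
    NP
      Det: that
      N: cat
    PP
      P: near
      NP
        Det: that
        AP
          Adj: young
        N: cat
  VP
    VP
      V: described
    Conj: or
    VP
      AdvP
        Adv: slowly
      VP
        AdvP
          Adv: carefully
        VP
          V: saw
The span 'near that young cat' is the PP node built by PP → P NP.

PP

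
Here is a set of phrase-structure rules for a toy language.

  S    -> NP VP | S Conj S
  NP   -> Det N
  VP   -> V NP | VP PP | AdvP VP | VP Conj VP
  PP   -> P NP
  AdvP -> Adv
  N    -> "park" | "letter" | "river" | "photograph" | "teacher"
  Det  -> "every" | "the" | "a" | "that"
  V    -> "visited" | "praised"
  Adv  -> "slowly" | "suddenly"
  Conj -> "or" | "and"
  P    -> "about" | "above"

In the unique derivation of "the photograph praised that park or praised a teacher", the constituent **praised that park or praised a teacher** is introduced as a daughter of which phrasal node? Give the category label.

S
  NP
    Det: the
    N: photograph
  VP
    VP
      V: praised
      NP
        Det: that
        N: park
    Conj: or
    VP
      V: praised
      NP
        Det: a
        N: teacher
The span 'praised that park or praised a teacher' is the VP node built by VP → VP Conj VP.
Its mother is the S built by S → NP VP.

S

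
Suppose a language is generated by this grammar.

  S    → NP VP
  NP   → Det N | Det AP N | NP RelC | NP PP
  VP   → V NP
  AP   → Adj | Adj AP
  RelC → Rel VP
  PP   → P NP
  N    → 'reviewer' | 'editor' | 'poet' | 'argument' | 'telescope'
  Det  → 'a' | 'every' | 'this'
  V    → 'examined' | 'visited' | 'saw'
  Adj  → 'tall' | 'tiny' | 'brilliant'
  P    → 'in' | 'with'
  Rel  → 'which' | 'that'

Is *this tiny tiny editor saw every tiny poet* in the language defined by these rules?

S
  NP
    Det: this
    AP
      Adj: tiny
      AP
        Adj: tiny
    N: editor
  VP
    V: saw
    NP
      Det: every
      AP
        Adj: tiny
      N: poet
The bracketing above is licensed at every node by one of the given productions, with S at the root.

Grammatical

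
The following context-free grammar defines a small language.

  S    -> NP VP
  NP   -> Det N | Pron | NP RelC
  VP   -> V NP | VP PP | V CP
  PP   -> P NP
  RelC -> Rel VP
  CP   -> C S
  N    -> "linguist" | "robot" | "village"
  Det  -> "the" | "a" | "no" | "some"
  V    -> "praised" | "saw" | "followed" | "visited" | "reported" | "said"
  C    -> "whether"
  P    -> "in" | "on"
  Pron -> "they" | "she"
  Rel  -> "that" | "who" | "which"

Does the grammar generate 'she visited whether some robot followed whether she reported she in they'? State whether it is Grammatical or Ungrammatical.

[S [NP [Pron she]] [VP [VP [V visited] [CP [C whether] [S [NP [Det some] [N robot]] [VP [V followed] [CP [C whether] [S [NP [Pron she]] [VP [V reported] [NP [Pron she]]]]]]]]] [PP [P in] [NP [Pron they]]]]]
Every word is introduced by a lexical rule and the phrasal rules combine the resulting categories into a single S.

Grammatical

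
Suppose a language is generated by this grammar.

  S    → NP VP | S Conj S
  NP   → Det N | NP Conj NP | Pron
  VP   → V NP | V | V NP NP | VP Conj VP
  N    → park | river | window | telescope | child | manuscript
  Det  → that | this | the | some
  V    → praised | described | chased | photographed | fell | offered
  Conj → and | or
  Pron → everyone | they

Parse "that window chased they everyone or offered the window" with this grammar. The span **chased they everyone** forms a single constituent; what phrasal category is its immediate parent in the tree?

VP

S
  NP
    Det: that
    N: window
  VP
    VP
      V: chased
      NP
        Pron: they
      NP
        Pron: everyone
    Conj: or
    VP
      V: offered
      NP
        Det: the
        N: window
The span 'chased they everyone' is the VP node built by VP → V NP NP.
Its mother is the VP built by VP → VP Conj VP.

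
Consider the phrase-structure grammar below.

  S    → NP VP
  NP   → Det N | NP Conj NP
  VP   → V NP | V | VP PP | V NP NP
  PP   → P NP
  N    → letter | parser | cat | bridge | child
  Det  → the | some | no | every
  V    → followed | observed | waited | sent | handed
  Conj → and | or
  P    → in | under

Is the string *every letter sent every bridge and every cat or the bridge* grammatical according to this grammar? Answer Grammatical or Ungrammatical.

Grammatical

S
  NP
    Det: every
    N: letter
  VP
    V: sent
    NP
      NP
        Det: every
        N: bridge
      Conj: and
      NP
        NP
          Det: every
          N: cat
        Conj: or
        NP
          Det: the
          N: bridge
Each bracket corresponds to one application of a listed rule, so the string is derivable from S.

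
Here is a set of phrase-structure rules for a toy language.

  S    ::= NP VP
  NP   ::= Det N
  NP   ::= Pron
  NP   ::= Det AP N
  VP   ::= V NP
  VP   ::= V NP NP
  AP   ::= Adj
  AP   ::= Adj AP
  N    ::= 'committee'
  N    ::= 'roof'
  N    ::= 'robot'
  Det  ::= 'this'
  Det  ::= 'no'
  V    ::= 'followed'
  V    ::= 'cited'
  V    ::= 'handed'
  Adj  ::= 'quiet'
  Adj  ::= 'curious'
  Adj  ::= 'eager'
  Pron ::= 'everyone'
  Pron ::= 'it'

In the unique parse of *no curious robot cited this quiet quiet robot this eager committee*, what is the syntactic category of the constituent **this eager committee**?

[S [NP [Det no] [AP [Adj curious]] [N robot]] [VP [V cited] [NP [Det this] [AP [Adj quiet] [AP [Adj quiet]]] [N robot]] [NP [Det this] [AP [Adj eager]] [N committee]]]]
The span 'this eager committee' is the NP node built by NP → Det AP N.

NP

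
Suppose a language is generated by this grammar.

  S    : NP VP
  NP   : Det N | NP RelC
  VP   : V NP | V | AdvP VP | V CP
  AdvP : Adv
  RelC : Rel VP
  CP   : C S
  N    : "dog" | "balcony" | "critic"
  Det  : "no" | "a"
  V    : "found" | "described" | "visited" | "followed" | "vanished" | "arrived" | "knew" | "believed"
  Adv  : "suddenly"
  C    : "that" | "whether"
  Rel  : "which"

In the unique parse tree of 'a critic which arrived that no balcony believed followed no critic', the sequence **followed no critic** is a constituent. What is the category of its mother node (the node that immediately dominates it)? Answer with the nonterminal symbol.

S

S
  NP
    NP
      Det: a
      N: critic
    RelC
      Rel: which
      VP
        V: arrived
        CP
          C: that
          S
            NP
              Det: no
              N: balcony
            VP
              V: believed
  VP
    V: followed
    NP
      Det: no
      N: critic
The span 'followed no critic' is the VP node built by VP → V NP.
Its mother is the S built by S → NP VP.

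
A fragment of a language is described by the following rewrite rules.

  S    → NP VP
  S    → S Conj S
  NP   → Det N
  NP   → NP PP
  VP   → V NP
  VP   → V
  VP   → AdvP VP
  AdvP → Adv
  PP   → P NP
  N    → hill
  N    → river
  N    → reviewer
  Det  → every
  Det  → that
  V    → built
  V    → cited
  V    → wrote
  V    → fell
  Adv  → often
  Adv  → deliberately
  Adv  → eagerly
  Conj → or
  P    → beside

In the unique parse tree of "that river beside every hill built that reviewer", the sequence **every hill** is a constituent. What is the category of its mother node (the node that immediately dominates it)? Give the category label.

PP

[S [NP [NP [Det that] [N river]] [PP [P beside] [NP [Det every] [N hill]]]] [VP [V built] [NP [Det that] [N reviewer]]]]
The span 'every hill' is the NP node built by NP → Det N.
Its mother is the PP built by PP → P NP.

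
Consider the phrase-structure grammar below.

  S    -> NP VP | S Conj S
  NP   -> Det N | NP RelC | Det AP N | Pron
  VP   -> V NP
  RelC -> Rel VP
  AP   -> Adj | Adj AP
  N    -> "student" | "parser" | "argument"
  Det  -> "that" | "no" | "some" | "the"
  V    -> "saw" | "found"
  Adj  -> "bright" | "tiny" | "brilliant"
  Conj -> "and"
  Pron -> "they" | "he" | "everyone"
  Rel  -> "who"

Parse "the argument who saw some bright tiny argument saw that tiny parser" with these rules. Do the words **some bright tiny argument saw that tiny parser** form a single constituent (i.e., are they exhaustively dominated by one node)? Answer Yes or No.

[S [NP [NP [Det the] [N argument]] [RelC [Rel who] [VP [V saw] [NP [Det some] [AP [Adj bright] [AP [Adj tiny]]] [N argument]]]]] [VP [V saw] [NP [Det that] [AP [Adj tiny]] [N parser]]]]
The smallest constituent containing 'some bright tiny argument saw that tiny parser' is the S spanning 'the argument who saw some bright tiny argument saw that tiny parser'; no single node in the tree dominates exactly the given words.

No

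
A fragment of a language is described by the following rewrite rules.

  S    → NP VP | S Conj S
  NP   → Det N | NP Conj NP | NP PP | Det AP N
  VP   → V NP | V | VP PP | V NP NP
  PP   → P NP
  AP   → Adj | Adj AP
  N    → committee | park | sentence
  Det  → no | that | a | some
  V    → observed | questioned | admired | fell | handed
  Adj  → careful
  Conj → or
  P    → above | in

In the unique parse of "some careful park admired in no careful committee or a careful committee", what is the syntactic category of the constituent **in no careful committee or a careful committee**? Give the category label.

[S [NP [Det some] [AP [Adj careful]] [N park]] [VP [VP [V admired]] [PP [P in] [NP [NP [Det no] [AP [Adj careful]] [N committee]] [Conj or] [NP [Det a] [AP [Adj careful]] [N committee]]]]]]
The span 'in no careful committee or a careful committee' is the PP node built by PP → P NP.

PP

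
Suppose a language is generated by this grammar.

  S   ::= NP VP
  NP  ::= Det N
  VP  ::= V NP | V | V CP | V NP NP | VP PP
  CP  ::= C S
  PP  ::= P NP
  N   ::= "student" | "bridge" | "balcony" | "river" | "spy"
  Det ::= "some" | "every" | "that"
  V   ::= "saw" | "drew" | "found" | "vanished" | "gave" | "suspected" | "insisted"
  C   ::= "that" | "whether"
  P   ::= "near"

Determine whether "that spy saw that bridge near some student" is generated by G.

Grammatical

S
  NP
    Det: that
    N: spy
  VP
    VP
      V: saw
      NP
        Det: that
        N: bridge
    PP
      P: near
      NP
        Det: some
        N: student
The bracketing above is licensed at every node by one of the given productions, with S at the root.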